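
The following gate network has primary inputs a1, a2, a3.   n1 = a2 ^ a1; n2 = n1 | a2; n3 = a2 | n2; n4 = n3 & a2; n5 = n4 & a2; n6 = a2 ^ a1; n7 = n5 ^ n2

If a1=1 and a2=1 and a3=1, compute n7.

n1 = 1 ^ 1 = 0
n2 = 0 | 1 = 1
n3 = 1 | 1 = 1
n4 = 1 & 1 = 1
n5 = 1 & 1 = 1
n7 = 1 ^ 1 = 0

0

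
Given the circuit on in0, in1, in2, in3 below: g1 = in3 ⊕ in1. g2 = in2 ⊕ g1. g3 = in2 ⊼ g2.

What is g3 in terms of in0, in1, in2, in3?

in2 ⊼ (in2 ⊕ (in3 ⊕ in1))

g1 = in3 ⊕ in1
g2 = in2 ⊕ g1 = in2 ⊕ (in3 ⊕ in1)
g3 = in2 ⊼ g2 = in2 ⊼ (in2 ⊕ (in3 ⊕ in1))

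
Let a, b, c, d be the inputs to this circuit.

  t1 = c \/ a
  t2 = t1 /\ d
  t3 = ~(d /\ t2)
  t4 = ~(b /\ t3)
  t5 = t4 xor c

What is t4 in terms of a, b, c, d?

t1 = c \/ a
t2 = t1 /\ d = (c \/ a) /\ d
t3 = ~(d /\ t2) = ~(d /\ ((c \/ a) /\ d))
t4 = ~(b /\ t3) = ~(b /\ (~(d /\ ((c \/ a) /\ d))))

~(b /\ (~(d /\ ((c \/ a) /\ d))))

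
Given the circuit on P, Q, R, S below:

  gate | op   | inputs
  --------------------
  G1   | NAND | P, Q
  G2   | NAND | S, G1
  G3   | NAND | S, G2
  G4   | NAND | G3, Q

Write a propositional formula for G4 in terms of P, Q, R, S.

G1 = P NAND Q
G2 = S NAND G1 = S NAND (P NAND Q)
G3 = S NAND G2 = S NAND (S NAND (P NAND Q))
G4 = G3 NAND Q = (S NAND (S NAND (P NAND Q))) NAND Q

(S NAND (S NAND (P NAND Q))) NAND Q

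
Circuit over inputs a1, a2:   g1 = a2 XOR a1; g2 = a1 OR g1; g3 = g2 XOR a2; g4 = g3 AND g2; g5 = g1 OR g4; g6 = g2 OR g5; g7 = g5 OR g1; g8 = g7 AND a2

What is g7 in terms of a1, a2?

g1 = a2 XOR a1
g2 = a1 OR g1 = a1 OR (a2 XOR a1)
g3 = g2 XOR a2 = (a1 OR (a2 XOR a1)) XOR a2
g4 = g3 AND g2 = ((a1 OR (a2 XOR a1)) XOR a2) AND (a1 OR (a2 XOR a1))
g5 = g1 OR g4 = (a2 XOR a1) OR (((a1 OR (a2 XOR a1)) XOR a2) AND (a1 OR (a2 XOR a1)))
g7 = g5 OR g1 = ((a2 XOR a1) OR (((a1 OR (a2 XOR a1)) XOR a2) AND (a1 OR (a2 XOR a1)))) OR (a2 XOR a1)

((a2 XOR a1) OR (((a1 OR (a2 XOR a1)) XOR a2) AND (a1 OR (a2 XOR a1)))) OR (a2 XOR a1)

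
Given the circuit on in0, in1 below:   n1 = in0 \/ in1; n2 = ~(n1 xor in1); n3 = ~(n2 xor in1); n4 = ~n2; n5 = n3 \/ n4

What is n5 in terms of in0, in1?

(~((~((in0 \/ in1) xor in1)) xor in1)) \/ ~(~((in0 \/ in1) xor in1))

n1 = in0 \/ in1
n2 = ~(n1 xor in1) = ~((in0 \/ in1) xor in1)
n3 = ~(n2 xor in1) = ~((~((in0 \/ in1) xor in1)) xor in1)
n4 = ~n2 = ~(~((in0 \/ in1) xor in1))
n5 = n3 \/ n4 = (~((~((in0 \/ in1) xor in1)) xor in1)) \/ ~(~((in0 \/ in1) xor in1))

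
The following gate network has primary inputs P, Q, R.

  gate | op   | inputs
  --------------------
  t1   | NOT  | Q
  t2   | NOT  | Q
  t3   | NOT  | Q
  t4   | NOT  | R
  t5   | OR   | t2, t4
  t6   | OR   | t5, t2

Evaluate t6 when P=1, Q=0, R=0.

t2 = NOT 0 = 1
t4 = NOT 0 = 1
t5 = 1 OR 1 = 1
t6 = 1 OR 1 = 1

1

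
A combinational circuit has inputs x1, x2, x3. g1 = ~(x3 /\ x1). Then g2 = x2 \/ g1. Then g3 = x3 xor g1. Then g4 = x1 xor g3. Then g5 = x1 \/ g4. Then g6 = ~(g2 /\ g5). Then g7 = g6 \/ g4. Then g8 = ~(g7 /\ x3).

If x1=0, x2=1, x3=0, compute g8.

1

g1 = ~(0 /\ 0) = 1
g2 = 1 \/ 1 = 1
g3 = 0 xor 1 = 1
g4 = 0 xor 1 = 1
g5 = 0 \/ 1 = 1
g6 = ~(1 /\ 1) = 0
g7 = 0 \/ 1 = 1
g8 = ~(1 /\ 0) = 1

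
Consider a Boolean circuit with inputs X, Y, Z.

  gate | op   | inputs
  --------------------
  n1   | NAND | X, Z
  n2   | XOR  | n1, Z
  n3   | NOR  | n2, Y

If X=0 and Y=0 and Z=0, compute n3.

n1 = 0 NAND 0 = 1
n2 = 1 XOR 0 = 1
n3 = 1 NOR 0 = 0

0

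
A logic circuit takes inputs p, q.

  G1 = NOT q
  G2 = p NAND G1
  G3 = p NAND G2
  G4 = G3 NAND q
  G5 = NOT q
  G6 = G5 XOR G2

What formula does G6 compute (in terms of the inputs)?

G1 = NOT q
G2 = p NAND G1 = p NAND NOT q
G5 = NOT q
G6 = G5 XOR G2 = NOT q XOR (p NAND NOT q)

NOT q XOR (p NAND NOT q)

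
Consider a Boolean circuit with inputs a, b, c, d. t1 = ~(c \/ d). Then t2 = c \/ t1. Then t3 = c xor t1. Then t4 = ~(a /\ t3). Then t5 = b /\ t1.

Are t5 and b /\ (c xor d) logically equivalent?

t1 = ~(c \/ d)
t5 = b /\ t1 = b /\ (~(c \/ d))
At a=0, b=1, c=0, d=0: circuit gives 1, formula gives 0.

No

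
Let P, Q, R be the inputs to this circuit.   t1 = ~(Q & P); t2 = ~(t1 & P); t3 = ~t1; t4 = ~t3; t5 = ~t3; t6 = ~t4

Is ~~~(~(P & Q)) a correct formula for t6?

Yes

t1 = ~(Q & P)
t3 = ~t1 = ~(~(Q & P))
t4 = ~t3 = ~~(~(Q & P))
t6 = ~t4 = ~~~(~(Q & P))
At P=0, Q=0, R=0: circuit gives 0, formula gives 0.
At P=1, Q=1, R=0: circuit gives 1, formula gives 1.
Agrees on all 8 inputs.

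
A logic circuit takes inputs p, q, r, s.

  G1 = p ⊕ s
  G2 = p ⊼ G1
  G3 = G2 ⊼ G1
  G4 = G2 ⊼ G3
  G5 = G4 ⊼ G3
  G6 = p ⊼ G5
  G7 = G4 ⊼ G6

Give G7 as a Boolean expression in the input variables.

((p ⊼ (p ⊕ s)) ⊼ ((p ⊼ (p ⊕ s)) ⊼ (p ⊕ s))) ⊼ (p ⊼ (((p ⊼ (p ⊕ s)) ⊼ ((p ⊼ (p ⊕ s)) ⊼ (p ⊕ s))) ⊼ ((p ⊼ (p ⊕ s)) ⊼ (p ⊕ s))))

G1 = p ⊕ s
G2 = p ⊼ G1 = p ⊼ (p ⊕ s)
G3 = G2 ⊼ G1 = (p ⊼ (p ⊕ s)) ⊼ (p ⊕ s)
G4 = G2 ⊼ G3 = (p ⊼ (p ⊕ s)) ⊼ ((p ⊼ (p ⊕ s)) ⊼ (p ⊕ s))
G5 = G4 ⊼ G3 = ((p ⊼ (p ⊕ s)) ⊼ ((p ⊼ (p ⊕ s)) ⊼ (p ⊕ s))) ⊼ ((p ⊼ (p ⊕ s)) ⊼ (p ⊕ s))
G6 = p ⊼ G5 = p ⊼ (((p ⊼ (p ⊕ s)) ⊼ ((p ⊼ (p ⊕ s)) ⊼ (p ⊕ s))) ⊼ ((p ⊼ (p ⊕ s)) ⊼ (p ⊕ s)))
G7 = G4 ⊼ G6 = ((p ⊼ (p ⊕ s)) ⊼ ((p ⊼ (p ⊕ s)) ⊼ (p ⊕ s))) ⊼ (p ⊼ (((p ⊼ (p ⊕ s)) ⊼ ((p ⊼ (p ⊕ s)) ⊼ (p ⊕ s))) ⊼ ((p ⊼ (p ⊕ s)) ⊼ (p ⊕ s))))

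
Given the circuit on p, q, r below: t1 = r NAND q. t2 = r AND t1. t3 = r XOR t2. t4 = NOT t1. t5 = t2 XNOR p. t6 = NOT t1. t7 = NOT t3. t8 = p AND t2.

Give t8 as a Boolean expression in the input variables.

p AND (r AND (r NAND q))

t1 = r NAND q
t2 = r AND t1 = r AND (r NAND q)
t8 = p AND t2 = p AND (r AND (r NAND q))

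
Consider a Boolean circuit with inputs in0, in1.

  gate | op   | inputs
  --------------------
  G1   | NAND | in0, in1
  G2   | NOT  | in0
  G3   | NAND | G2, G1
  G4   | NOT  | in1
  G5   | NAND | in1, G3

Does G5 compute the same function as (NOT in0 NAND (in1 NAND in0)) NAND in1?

G1 = in0 NAND in1
G2 = NOT in0
G3 = G2 NAND G1 = NOT in0 NAND (in0 NAND in1)
G5 = in1 NAND G3 = in1 NAND (NOT in0 NAND (in0 NAND in1))
At in0=1, in1=1: circuit gives 0, formula gives 0.
At in0=0, in1=0: circuit gives 1, formula gives 1.
Agrees on all 4 inputs.

Yes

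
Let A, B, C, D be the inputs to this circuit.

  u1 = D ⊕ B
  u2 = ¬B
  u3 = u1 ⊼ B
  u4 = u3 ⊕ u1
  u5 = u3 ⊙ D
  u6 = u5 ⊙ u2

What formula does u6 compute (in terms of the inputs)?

(((D ⊕ B) ⊼ B) ⊙ D) ⊙ ¬B

u1 = D ⊕ B
u2 = ¬B
u3 = u1 ⊼ B = (D ⊕ B) ⊼ B
u5 = u3 ⊙ D = ((D ⊕ B) ⊼ B) ⊙ D
u6 = u5 ⊙ u2 = (((D ⊕ B) ⊼ B) ⊙ D) ⊙ ¬B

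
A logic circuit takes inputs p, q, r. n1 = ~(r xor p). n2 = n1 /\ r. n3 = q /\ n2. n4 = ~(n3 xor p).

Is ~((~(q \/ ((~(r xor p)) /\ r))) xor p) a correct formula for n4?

No

n1 = ~(r xor p)
n2 = n1 /\ r = (~(r xor p)) /\ r
n3 = q /\ n2 = q /\ ((~(r xor p)) /\ r)
n4 = ~(n3 xor p) = ~((q /\ ((~(r xor p)) /\ r)) xor p)
At p=0, q=0, r=0: circuit gives 1, formula gives 0.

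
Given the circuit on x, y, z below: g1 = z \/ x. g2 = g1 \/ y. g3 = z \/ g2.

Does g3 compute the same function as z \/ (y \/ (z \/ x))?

g1 = z \/ x
g2 = g1 \/ y = (z \/ x) \/ y
g3 = z \/ g2 = z \/ ((z \/ x) \/ y)
At x=0, y=0, z=0: circuit gives 0, formula gives 0.
At x=0, y=0, z=1: circuit gives 1, formula gives 1.
Agrees on all 8 inputs.

Yes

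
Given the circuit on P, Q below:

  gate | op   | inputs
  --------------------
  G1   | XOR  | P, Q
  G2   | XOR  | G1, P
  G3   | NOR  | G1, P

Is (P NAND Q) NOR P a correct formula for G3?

G1 = P XOR Q
G3 = G1 NOR P = (P XOR Q) NOR P
At P=0, Q=0: circuit gives 1, formula gives 0.

No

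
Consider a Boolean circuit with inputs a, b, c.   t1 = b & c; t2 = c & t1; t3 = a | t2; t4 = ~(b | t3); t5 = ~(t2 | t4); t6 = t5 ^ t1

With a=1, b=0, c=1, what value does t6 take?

1

t1 = 0 & 1 = 0
t2 = 1 & 0 = 0
t3 = 1 | 0 = 1
t4 = ~(0 | 1) = 0
t5 = ~(0 | 0) = 1
t6 = 1 ^ 0 = 1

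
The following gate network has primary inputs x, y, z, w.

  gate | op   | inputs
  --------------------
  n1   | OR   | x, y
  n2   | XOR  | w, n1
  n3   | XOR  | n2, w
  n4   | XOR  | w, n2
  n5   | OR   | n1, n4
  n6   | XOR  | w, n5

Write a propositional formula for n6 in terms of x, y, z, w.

w XOR ((x OR y) OR (w XOR (w XOR (x OR y))))

n1 = x OR y
n2 = w XOR n1 = w XOR (x OR y)
n4 = w XOR n2 = w XOR (w XOR (x OR y))
n5 = n1 OR n4 = (x OR y) OR (w XOR (w XOR (x OR y)))
n6 = w XOR n5 = w XOR ((x OR y) OR (w XOR (w XOR (x OR y))))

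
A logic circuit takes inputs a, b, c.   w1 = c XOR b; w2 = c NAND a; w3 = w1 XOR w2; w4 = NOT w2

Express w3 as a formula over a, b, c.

w1 = c XOR b
w2 = c NAND a
w3 = w1 XOR w2 = (c XOR b) XOR (c NAND a)

(c XOR b) XOR (c NAND a)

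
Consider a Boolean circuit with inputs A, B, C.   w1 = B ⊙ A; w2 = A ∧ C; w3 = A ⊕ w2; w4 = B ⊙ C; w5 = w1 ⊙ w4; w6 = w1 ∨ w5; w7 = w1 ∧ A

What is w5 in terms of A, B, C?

w1 = B ⊙ A
w4 = B ⊙ C
w5 = w1 ⊙ w4 = (B ⊙ A) ⊙ (B ⊙ C)

(B ⊙ A) ⊙ (B ⊙ C)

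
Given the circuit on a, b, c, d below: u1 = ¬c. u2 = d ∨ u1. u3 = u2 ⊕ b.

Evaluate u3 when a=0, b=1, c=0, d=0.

u1 = ¬0 = 1
u2 = 0 ∨ 1 = 1
u3 = 1 ⊕ 1 = 0

0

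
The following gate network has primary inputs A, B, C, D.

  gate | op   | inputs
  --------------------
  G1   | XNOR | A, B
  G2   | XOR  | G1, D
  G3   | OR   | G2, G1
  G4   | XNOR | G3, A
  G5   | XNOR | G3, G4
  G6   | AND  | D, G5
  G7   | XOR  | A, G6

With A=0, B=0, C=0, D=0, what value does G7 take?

0

G1 = 0 XNOR 0 = 1
G2 = 1 XOR 0 = 1
G3 = 1 OR 1 = 1
G4 = 1 XNOR 0 = 0
G5 = 1 XNOR 0 = 0
G6 = 0 AND 0 = 0
G7 = 0 XOR 0 = 0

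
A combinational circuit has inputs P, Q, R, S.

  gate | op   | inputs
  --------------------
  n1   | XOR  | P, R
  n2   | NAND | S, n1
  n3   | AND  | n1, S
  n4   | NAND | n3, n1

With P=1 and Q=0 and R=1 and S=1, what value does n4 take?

1

n1 = 1 XOR 1 = 0
n3 = 0 AND 1 = 0
n4 = 0 NAND 0 = 1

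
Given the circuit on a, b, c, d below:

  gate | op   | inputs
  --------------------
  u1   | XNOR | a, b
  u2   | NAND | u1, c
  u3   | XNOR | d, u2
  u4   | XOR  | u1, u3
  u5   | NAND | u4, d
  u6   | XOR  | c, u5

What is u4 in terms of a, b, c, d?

(a XNOR b) XOR (d XNOR ((a XNOR b) NAND c))

u1 = a XNOR b
u2 = u1 NAND c = (a XNOR b) NAND c
u3 = d XNOR u2 = d XNOR ((a XNOR b) NAND c)
u4 = u1 XOR u3 = (a XNOR b) XOR (d XNOR ((a XNOR b) NAND c))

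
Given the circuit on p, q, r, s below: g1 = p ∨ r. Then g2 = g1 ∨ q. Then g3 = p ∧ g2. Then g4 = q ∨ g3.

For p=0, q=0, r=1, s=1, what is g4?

g1 = 0 ∨ 1 = 1
g2 = 1 ∨ 0 = 1
g3 = 0 ∧ 1 = 0
g4 = 0 ∨ 0 = 0

0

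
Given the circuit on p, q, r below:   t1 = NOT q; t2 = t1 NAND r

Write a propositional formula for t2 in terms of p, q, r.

NOT q NAND r

t1 = NOT q
t2 = t1 NAND r = NOT q NAND r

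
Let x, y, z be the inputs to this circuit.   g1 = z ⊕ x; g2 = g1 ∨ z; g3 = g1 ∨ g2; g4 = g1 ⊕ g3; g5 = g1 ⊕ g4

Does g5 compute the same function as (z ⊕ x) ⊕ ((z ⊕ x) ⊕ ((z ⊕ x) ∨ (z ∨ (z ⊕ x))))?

Yes

g1 = z ⊕ x
g2 = g1 ∨ z = (z ⊕ x) ∨ z
g3 = g1 ∨ g2 = (z ⊕ x) ∨ ((z ⊕ x) ∨ z)
g4 = g1 ⊕ g3 = (z ⊕ x) ⊕ ((z ⊕ x) ∨ ((z ⊕ x) ∨ z))
g5 = g1 ⊕ g4 = (z ⊕ x) ⊕ ((z ⊕ x) ⊕ ((z ⊕ x) ∨ ((z ⊕ x) ∨ z)))
At x=0, y=0, z=0: circuit gives 0, formula gives 0.
At x=0, y=0, z=1: circuit gives 1, formula gives 1.
Agrees on all 8 inputs.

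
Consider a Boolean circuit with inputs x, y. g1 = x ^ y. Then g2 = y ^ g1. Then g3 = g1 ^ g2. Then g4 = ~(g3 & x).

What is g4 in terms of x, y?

g1 = x ^ y
g2 = y ^ g1 = y ^ (x ^ y)
g3 = g1 ^ g2 = (x ^ y) ^ (y ^ (x ^ y))
g4 = ~(g3 & x) = ~(((x ^ y) ^ (y ^ (x ^ y))) & x)

~(((x ^ y) ^ (y ^ (x ^ y))) & x)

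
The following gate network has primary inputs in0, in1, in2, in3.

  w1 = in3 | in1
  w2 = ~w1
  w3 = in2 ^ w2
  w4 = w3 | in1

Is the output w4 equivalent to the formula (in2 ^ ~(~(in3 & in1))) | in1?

No

w1 = in3 | in1
w2 = ~w1 = ~(in3 | in1)
w3 = in2 ^ w2 = in2 ^ ~(in3 | in1)
w4 = w3 | in1 = (in2 ^ ~(in3 | in1)) | in1
At in0=0, in1=0, in2=0, in3=0: circuit gives 1, formula gives 0.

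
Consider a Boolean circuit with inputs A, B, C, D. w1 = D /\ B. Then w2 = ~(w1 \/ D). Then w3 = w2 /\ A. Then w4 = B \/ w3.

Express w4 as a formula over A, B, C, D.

B \/ ((~((D /\ B) \/ D)) /\ A)

w1 = D /\ B
w2 = ~(w1 \/ D) = ~((D /\ B) \/ D)
w3 = w2 /\ A = (~((D /\ B) \/ D)) /\ A
w4 = B \/ w3 = B \/ ((~((D /\ B) \/ D)) /\ A)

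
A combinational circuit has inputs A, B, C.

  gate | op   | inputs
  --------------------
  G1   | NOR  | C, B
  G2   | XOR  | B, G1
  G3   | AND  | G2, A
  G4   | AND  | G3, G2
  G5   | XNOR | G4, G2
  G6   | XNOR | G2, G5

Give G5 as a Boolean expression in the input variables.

(((B XOR (C NOR B)) AND A) AND (B XOR (C NOR B))) XNOR (B XOR (C NOR B))

G1 = C NOR B
G2 = B XOR G1 = B XOR (C NOR B)
G3 = G2 AND A = (B XOR (C NOR B)) AND A
G4 = G3 AND G2 = ((B XOR (C NOR B)) AND A) AND (B XOR (C NOR B))
G5 = G4 XNOR G2 = (((B XOR (C NOR B)) AND A) AND (B XOR (C NOR B))) XNOR (B XOR (C NOR B))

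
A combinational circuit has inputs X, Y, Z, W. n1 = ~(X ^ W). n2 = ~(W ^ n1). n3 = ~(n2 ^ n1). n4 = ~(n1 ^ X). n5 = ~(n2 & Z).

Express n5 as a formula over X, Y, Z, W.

n1 = ~(X ^ W)
n2 = ~(W ^ n1) = ~(W ^ (~(X ^ W)))
n5 = ~(n2 & Z) = ~((~(W ^ (~(X ^ W)))) & Z)

~((~(W ^ (~(X ^ W)))) & Z)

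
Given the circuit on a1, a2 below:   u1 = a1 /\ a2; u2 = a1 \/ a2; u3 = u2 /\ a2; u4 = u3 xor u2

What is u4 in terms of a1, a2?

u2 = a1 \/ a2
u3 = u2 /\ a2 = (a1 \/ a2) /\ a2
u4 = u3 xor u2 = ((a1 \/ a2) /\ a2) xor (a1 \/ a2)

((a1 \/ a2) /\ a2) xor (a1 \/ a2)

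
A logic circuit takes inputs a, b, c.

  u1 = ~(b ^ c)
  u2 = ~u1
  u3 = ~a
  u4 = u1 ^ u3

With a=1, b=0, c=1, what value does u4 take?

0

u1 = ~(0 ^ 1) = 0
u3 = ~1 = 0
u4 = 0 ^ 0 = 0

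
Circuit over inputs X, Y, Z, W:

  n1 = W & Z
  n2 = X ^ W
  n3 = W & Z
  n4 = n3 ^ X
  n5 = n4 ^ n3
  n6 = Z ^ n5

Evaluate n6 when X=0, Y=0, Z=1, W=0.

n3 = 0 & 1 = 0
n4 = 0 ^ 0 = 0
n5 = 0 ^ 0 = 0
n6 = 1 ^ 0 = 1

1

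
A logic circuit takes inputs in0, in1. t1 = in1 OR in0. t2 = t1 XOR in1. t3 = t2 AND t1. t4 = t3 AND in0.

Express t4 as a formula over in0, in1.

(((in1 OR in0) XOR in1) AND (in1 OR in0)) AND in0

t1 = in1 OR in0
t2 = t1 XOR in1 = (in1 OR in0) XOR in1
t3 = t2 AND t1 = ((in1 OR in0) XOR in1) AND (in1 OR in0)
t4 = t3 AND in0 = (((in1 OR in0) XOR in1) AND (in1 OR in0)) AND in0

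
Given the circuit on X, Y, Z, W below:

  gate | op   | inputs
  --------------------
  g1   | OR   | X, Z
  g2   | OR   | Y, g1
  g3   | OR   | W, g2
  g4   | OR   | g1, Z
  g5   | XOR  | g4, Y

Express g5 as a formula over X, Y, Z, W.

g1 = X OR Z
g4 = g1 OR Z = (X OR Z) OR Z
g5 = g4 XOR Y = ((X OR Z) OR Z) XOR Y

((X OR Z) OR Z) XOR Y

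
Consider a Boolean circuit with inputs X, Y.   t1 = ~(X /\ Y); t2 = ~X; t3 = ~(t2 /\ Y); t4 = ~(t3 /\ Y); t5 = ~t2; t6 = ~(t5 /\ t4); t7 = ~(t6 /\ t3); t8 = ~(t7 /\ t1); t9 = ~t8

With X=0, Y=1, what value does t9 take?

t1 = ~(0 /\ 1) = 1
t2 = ~0 = 1
t3 = ~(1 /\ 1) = 0
t4 = ~(0 /\ 1) = 1
t5 = ~1 = 0
t6 = ~(0 /\ 1) = 1
t7 = ~(1 /\ 0) = 1
t8 = ~(1 /\ 1) = 0
t9 = ~0 = 1

1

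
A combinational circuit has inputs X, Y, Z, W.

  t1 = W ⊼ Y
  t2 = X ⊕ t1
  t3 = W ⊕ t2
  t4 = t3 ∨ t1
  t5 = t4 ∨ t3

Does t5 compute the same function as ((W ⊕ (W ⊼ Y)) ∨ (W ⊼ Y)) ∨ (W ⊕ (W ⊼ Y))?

t1 = W ⊼ Y
t2 = X ⊕ t1 = X ⊕ (W ⊼ Y)
t3 = W ⊕ t2 = W ⊕ (X ⊕ (W ⊼ Y))
t4 = t3 ∨ t1 = (W ⊕ (X ⊕ (W ⊼ Y))) ∨ (W ⊼ Y)
t5 = t4 ∨ t3 = ((W ⊕ (X ⊕ (W ⊼ Y))) ∨ (W ⊼ Y)) ∨ (W ⊕ (X ⊕ (W ⊼ Y)))
At X=1, Y=1, Z=0, W=1: circuit gives 0, formula gives 1.

No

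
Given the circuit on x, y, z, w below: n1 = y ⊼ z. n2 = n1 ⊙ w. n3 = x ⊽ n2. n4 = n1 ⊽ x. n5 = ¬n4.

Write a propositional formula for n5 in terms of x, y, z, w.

n1 = y ⊼ z
n4 = n1 ⊽ x = (y ⊼ z) ⊽ x
n5 = ¬n4 = ¬((y ⊼ z) ⊽ x)

¬((y ⊼ z) ⊽ x)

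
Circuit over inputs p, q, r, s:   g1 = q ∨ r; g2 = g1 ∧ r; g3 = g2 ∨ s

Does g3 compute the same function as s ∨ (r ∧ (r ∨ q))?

g1 = q ∨ r
g2 = g1 ∧ r = (q ∨ r) ∧ r
g3 = g2 ∨ s = ((q ∨ r) ∧ r) ∨ s
At p=0, q=0, r=0, s=0: circuit gives 0, formula gives 0.
At p=0, q=0, r=0, s=1: circuit gives 1, formula gives 1.
Agrees on all 16 inputs.

Yes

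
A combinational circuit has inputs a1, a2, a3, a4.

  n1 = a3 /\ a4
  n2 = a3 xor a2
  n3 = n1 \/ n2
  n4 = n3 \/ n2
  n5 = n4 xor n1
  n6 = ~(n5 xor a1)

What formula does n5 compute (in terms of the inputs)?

n1 = a3 /\ a4
n2 = a3 xor a2
n3 = n1 \/ n2 = (a3 /\ a4) \/ (a3 xor a2)
n4 = n3 \/ n2 = ((a3 /\ a4) \/ (a3 xor a2)) \/ (a3 xor a2)
n5 = n4 xor n1 = (((a3 /\ a4) \/ (a3 xor a2)) \/ (a3 xor a2)) xor (a3 /\ a4)

(((a3 /\ a4) \/ (a3 xor a2)) \/ (a3 xor a2)) xor (a3 /\ a4)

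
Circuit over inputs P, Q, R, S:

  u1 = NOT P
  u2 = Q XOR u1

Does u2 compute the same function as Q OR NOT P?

No

u1 = NOT P
u2 = Q XOR u1 = Q XOR NOT P
At P=0, Q=1, R=0, S=0: circuit gives 0, formula gives 1.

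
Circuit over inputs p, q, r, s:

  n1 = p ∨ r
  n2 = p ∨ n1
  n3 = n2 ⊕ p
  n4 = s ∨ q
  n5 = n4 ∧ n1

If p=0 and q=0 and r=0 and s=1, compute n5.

0

n1 = 0 ∨ 0 = 0
n4 = 1 ∨ 0 = 1
n5 = 1 ∧ 0 = 0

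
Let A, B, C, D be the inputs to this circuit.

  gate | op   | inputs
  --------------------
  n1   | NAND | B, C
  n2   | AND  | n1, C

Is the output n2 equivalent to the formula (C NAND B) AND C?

Yes

n1 = B NAND C
n2 = n1 AND C = (B NAND C) AND C
At A=0, B=0, C=0, D=0: circuit gives 0, formula gives 0.
At A=0, B=0, C=1, D=0: circuit gives 1, formula gives 1.
Agrees on all 16 inputs.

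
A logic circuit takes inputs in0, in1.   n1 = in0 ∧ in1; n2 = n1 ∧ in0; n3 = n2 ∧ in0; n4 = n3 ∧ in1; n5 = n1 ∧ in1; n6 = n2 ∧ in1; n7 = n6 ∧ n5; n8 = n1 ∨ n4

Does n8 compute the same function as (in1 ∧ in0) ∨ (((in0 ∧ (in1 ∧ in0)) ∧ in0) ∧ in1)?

Yes

n1 = in0 ∧ in1
n2 = n1 ∧ in0 = (in0 ∧ in1) ∧ in0
n3 = n2 ∧ in0 = ((in0 ∧ in1) ∧ in0) ∧ in0
n4 = n3 ∧ in1 = (((in0 ∧ in1) ∧ in0) ∧ in0) ∧ in1
n8 = n1 ∨ n4 = (in0 ∧ in1) ∨ ((((in0 ∧ in1) ∧ in0) ∧ in0) ∧ in1)
At in0=0, in1=0: circuit gives 0, formula gives 0.
At in0=1, in1=1: circuit gives 1, formula gives 1.
Agrees on all 4 inputs.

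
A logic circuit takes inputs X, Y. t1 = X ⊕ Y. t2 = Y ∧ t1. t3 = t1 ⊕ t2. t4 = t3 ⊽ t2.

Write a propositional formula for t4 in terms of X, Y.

((X ⊕ Y) ⊕ (Y ∧ (X ⊕ Y))) ⊽ (Y ∧ (X ⊕ Y))

t1 = X ⊕ Y
t2 = Y ∧ t1 = Y ∧ (X ⊕ Y)
t3 = t1 ⊕ t2 = (X ⊕ Y) ⊕ (Y ∧ (X ⊕ Y))
t4 = t3 ⊽ t2 = ((X ⊕ Y) ⊕ (Y ∧ (X ⊕ Y))) ⊽ (Y ∧ (X ⊕ Y))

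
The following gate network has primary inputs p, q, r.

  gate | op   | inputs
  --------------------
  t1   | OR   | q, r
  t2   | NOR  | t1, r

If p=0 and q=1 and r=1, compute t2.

0

t1 = 1 OR 1 = 1
t2 = 1 NOR 1 = 0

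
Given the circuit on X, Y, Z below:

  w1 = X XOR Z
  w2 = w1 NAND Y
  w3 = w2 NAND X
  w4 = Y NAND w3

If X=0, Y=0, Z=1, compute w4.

w1 = 0 XOR 1 = 1
w2 = 1 NAND 0 = 1
w3 = 1 NAND 0 = 1
w4 = 0 NAND 1 = 1

1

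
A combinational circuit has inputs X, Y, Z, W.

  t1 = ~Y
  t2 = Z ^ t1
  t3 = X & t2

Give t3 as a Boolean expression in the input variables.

X & (Z ^ ~Y)

t1 = ~Y
t2 = Z ^ t1 = Z ^ ~Y
t3 = X & t2 = X & (Z ^ ~Y)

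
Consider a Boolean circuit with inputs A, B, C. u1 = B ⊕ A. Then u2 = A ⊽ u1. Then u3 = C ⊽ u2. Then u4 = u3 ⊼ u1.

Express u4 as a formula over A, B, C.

u1 = B ⊕ A
u2 = A ⊽ u1 = A ⊽ (B ⊕ A)
u3 = C ⊽ u2 = C ⊽ (A ⊽ (B ⊕ A))
u4 = u3 ⊼ u1 = (C ⊽ (A ⊽ (B ⊕ A))) ⊼ (B ⊕ A)

(C ⊽ (A ⊽ (B ⊕ A))) ⊼ (B ⊕ A)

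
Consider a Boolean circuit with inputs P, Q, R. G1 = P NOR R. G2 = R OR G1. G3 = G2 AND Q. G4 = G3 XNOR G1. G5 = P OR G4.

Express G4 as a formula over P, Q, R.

((R OR (P NOR R)) AND Q) XNOR (P NOR R)

G1 = P NOR R
G2 = R OR G1 = R OR (P NOR R)
G3 = G2 AND Q = (R OR (P NOR R)) AND Q
G4 = G3 XNOR G1 = ((R OR (P NOR R)) AND Q) XNOR (P NOR R)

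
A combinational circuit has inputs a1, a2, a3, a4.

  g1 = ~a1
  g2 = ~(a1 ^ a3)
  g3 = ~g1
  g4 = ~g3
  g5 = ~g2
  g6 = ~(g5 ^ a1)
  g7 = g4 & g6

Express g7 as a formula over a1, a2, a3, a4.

~~~a1 & (~(~(~(a1 ^ a3)) ^ a1))

g1 = ~a1
g2 = ~(a1 ^ a3)
g3 = ~g1 = ~~a1
g4 = ~g3 = ~~~a1
g5 = ~g2 = ~(~(a1 ^ a3))
g6 = ~(g5 ^ a1) = ~(~(~(a1 ^ a3)) ^ a1)
g7 = g4 & g6 = ~~~a1 & (~(~(~(a1 ^ a3)) ^ a1))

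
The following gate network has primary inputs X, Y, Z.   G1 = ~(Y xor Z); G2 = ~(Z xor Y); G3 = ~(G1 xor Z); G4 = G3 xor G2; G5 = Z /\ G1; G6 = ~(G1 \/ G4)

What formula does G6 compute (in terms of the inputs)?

~((~(Y xor Z)) \/ ((~((~(Y xor Z)) xor Z)) xor (~(Z xor Y))))

G1 = ~(Y xor Z)
G2 = ~(Z xor Y)
G3 = ~(G1 xor Z) = ~((~(Y xor Z)) xor Z)
G4 = G3 xor G2 = (~((~(Y xor Z)) xor Z)) xor (~(Z xor Y))
G6 = ~(G1 \/ G4) = ~((~(Y xor Z)) \/ ((~((~(Y xor Z)) xor Z)) xor (~(Z xor Y))))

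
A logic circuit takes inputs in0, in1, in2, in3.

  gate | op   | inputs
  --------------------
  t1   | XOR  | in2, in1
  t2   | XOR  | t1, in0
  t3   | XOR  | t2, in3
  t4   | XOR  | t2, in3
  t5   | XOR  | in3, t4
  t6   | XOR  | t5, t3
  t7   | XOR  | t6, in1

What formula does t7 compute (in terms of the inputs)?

((in3 XOR (((in2 XOR in1) XOR in0) XOR in3)) XOR (((in2 XOR in1) XOR in0) XOR in3)) XOR in1

t1 = in2 XOR in1
t2 = t1 XOR in0 = (in2 XOR in1) XOR in0
t3 = t2 XOR in3 = ((in2 XOR in1) XOR in0) XOR in3
t4 = t2 XOR in3 = ((in2 XOR in1) XOR in0) XOR in3
t5 = in3 XOR t4 = in3 XOR (((in2 XOR in1) XOR in0) XOR in3)
t6 = t5 XOR t3 = (in3 XOR (((in2 XOR in1) XOR in0) XOR in3)) XOR (((in2 XOR in1) XOR in0) XOR in3)
t7 = t6 XOR in1 = ((in3 XOR (((in2 XOR in1) XOR in0) XOR in3)) XOR (((in2 XOR in1) XOR in0) XOR in3)) XOR in1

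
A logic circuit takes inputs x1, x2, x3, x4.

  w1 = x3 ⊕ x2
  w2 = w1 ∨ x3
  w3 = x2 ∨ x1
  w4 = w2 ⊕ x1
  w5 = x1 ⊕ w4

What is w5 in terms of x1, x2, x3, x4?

w1 = x3 ⊕ x2
w2 = w1 ∨ x3 = (x3 ⊕ x2) ∨ x3
w4 = w2 ⊕ x1 = ((x3 ⊕ x2) ∨ x3) ⊕ x1
w5 = x1 ⊕ w4 = x1 ⊕ (((x3 ⊕ x2) ∨ x3) ⊕ x1)

x1 ⊕ (((x3 ⊕ x2) ∨ x3) ⊕ x1)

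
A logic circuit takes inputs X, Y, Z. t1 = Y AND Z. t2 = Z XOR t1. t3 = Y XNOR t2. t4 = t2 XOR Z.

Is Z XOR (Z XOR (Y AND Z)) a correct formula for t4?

t1 = Y AND Z
t2 = Z XOR t1 = Z XOR (Y AND Z)
t4 = t2 XOR Z = (Z XOR (Y AND Z)) XOR Z
At X=0, Y=0, Z=0: circuit gives 0, formula gives 0.
At X=0, Y=1, Z=1: circuit gives 1, formula gives 1.
Agrees on all 8 inputs.

Yes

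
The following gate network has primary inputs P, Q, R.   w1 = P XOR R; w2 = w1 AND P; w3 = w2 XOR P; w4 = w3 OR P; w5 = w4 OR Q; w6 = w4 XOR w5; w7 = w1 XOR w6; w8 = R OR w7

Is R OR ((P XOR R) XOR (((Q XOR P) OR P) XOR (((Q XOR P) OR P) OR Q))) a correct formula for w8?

w1 = P XOR R
w2 = w1 AND P = (P XOR R) AND P
w3 = w2 XOR P = ((P XOR R) AND P) XOR P
w4 = w3 OR P = (((P XOR R) AND P) XOR P) OR P
w5 = w4 OR Q = ((((P XOR R) AND P) XOR P) OR P) OR Q
w6 = w4 XOR w5 = ((((P XOR R) AND P) XOR P) OR P) XOR (((((P XOR R) AND P) XOR P) OR P) OR Q)
w7 = w1 XOR w6 = (P XOR R) XOR (((((P XOR R) AND P) XOR P) OR P) XOR (((((P XOR R) AND P) XOR P) OR P) OR Q))
w8 = R OR w7 = R OR ((P XOR R) XOR (((((P XOR R) AND P) XOR P) OR P) XOR (((((P XOR R) AND P) XOR P) OR P) OR Q)))
At P=0, Q=1, R=0: circuit gives 1, formula gives 0.

No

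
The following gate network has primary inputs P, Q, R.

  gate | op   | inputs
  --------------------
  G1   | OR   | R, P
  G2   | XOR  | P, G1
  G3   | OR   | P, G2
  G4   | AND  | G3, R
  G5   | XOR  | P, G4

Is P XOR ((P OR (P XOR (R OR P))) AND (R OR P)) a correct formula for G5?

No

G1 = R OR P
G2 = P XOR G1 = P XOR (R OR P)
G3 = P OR G2 = P OR (P XOR (R OR P))
G4 = G3 AND R = (P OR (P XOR (R OR P))) AND R
G5 = P XOR G4 = P XOR ((P OR (P XOR (R OR P))) AND R)
At P=1, Q=0, R=0: circuit gives 1, formula gives 0.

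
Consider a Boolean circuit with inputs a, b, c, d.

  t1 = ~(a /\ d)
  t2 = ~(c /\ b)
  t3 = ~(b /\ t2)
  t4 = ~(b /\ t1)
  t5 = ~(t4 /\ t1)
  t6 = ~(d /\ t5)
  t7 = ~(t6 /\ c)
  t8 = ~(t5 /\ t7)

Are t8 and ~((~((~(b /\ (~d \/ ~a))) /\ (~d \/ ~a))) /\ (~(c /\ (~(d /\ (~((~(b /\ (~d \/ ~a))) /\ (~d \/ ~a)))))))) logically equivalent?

Yes

t1 = ~(a /\ d)
t4 = ~(b /\ t1) = ~(b /\ (~(a /\ d)))
t5 = ~(t4 /\ t1) = ~((~(b /\ (~(a /\ d)))) /\ (~(a /\ d)))
t6 = ~(d /\ t5) = ~(d /\ (~((~(b /\ (~(a /\ d)))) /\ (~(a /\ d)))))
t7 = ~(t6 /\ c) = ~((~(d /\ (~((~(b /\ (~(a /\ d)))) /\ (~(a /\ d)))))) /\ c)
t8 = ~(t5 /\ t7) = ~((~((~(b /\ (~(a /\ d)))) /\ (~(a /\ d)))) /\ (~((~(d /\ (~((~(b /\ (~(a /\ d)))) /\ (~(a /\ d)))))) /\ c)))
At a=0, b=1, c=0, d=0: circuit gives 0, formula gives 0.
At a=0, b=0, c=0, d=0: circuit gives 1, formula gives 1.
Agrees on all 16 inputs.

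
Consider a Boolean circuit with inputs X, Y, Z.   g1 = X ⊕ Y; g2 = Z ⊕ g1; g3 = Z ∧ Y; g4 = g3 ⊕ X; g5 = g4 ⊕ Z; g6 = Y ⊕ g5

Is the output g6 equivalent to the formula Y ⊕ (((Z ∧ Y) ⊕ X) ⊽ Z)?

g3 = Z ∧ Y
g4 = g3 ⊕ X = (Z ∧ Y) ⊕ X
g5 = g4 ⊕ Z = ((Z ∧ Y) ⊕ X) ⊕ Z
g6 = Y ⊕ g5 = Y ⊕ (((Z ∧ Y) ⊕ X) ⊕ Z)
At X=0, Y=0, Z=0: circuit gives 0, formula gives 1.

No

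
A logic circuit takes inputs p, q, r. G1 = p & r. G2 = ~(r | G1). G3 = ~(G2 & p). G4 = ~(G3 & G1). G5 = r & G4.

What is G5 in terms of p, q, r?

r & (~((~((~(r | (p & r))) & p)) & (p & r)))

G1 = p & r
G2 = ~(r | G1) = ~(r | (p & r))
G3 = ~(G2 & p) = ~((~(r | (p & r))) & p)
G4 = ~(G3 & G1) = ~((~((~(r | (p & r))) & p)) & (p & r))
G5 = r & G4 = r & (~((~((~(r | (p & r))) & p)) & (p & r)))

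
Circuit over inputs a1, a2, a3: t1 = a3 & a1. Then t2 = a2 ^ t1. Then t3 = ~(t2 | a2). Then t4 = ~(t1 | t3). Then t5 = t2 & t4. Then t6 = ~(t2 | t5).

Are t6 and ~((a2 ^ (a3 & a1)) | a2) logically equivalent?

t1 = a3 & a1
t2 = a2 ^ t1 = a2 ^ (a3 & a1)
t3 = ~(t2 | a2) = ~((a2 ^ (a3 & a1)) | a2)
t4 = ~(t1 | t3) = ~((a3 & a1) | (~((a2 ^ (a3 & a1)) | a2)))
t5 = t2 & t4 = (a2 ^ (a3 & a1)) & (~((a3 & a1) | (~((a2 ^ (a3 & a1)) | a2))))
t6 = ~(t2 | t5) = ~((a2 ^ (a3 & a1)) | ((a2 ^ (a3 & a1)) & (~((a3 & a1) | (~((a2 ^ (a3 & a1)) | a2))))))
At a1=1, a2=1, a3=1: circuit gives 1, formula gives 0.

No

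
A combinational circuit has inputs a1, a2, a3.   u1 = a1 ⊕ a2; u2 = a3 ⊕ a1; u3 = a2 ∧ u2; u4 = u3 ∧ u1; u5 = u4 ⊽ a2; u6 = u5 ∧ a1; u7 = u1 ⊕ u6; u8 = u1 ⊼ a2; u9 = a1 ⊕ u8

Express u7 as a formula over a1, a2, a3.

u1 = a1 ⊕ a2
u2 = a3 ⊕ a1
u3 = a2 ∧ u2 = a2 ∧ (a3 ⊕ a1)
u4 = u3 ∧ u1 = (a2 ∧ (a3 ⊕ a1)) ∧ (a1 ⊕ a2)
u5 = u4 ⊽ a2 = ((a2 ∧ (a3 ⊕ a1)) ∧ (a1 ⊕ a2)) ⊽ a2
u6 = u5 ∧ a1 = (((a2 ∧ (a3 ⊕ a1)) ∧ (a1 ⊕ a2)) ⊽ a2) ∧ a1
u7 = u1 ⊕ u6 = (a1 ⊕ a2) ⊕ ((((a2 ∧ (a3 ⊕ a1)) ∧ (a1 ⊕ a2)) ⊽ a2) ∧ a1)

(a1 ⊕ a2) ⊕ ((((a2 ∧ (a3 ⊕ a1)) ∧ (a1 ⊕ a2)) ⊽ a2) ∧ a1)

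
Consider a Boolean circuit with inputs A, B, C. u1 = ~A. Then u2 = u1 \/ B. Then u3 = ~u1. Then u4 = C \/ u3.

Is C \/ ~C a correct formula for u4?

No

u1 = ~A
u3 = ~u1 = ~~A
u4 = C \/ u3 = C \/ ~~A
At A=0, B=0, C=0: circuit gives 0, formula gives 1.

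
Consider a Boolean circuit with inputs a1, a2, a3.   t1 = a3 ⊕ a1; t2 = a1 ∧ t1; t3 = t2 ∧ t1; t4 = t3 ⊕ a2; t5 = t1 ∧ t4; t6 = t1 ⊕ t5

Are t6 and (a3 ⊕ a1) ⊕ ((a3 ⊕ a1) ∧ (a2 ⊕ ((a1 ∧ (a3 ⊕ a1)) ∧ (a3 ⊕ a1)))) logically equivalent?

t1 = a3 ⊕ a1
t2 = a1 ∧ t1 = a1 ∧ (a3 ⊕ a1)
t3 = t2 ∧ t1 = (a1 ∧ (a3 ⊕ a1)) ∧ (a3 ⊕ a1)
t4 = t3 ⊕ a2 = ((a1 ∧ (a3 ⊕ a1)) ∧ (a3 ⊕ a1)) ⊕ a2
t5 = t1 ∧ t4 = (a3 ⊕ a1) ∧ (((a1 ∧ (a3 ⊕ a1)) ∧ (a3 ⊕ a1)) ⊕ a2)
t6 = t1 ⊕ t5 = (a3 ⊕ a1) ⊕ ((a3 ⊕ a1) ∧ (((a1 ∧ (a3 ⊕ a1)) ∧ (a3 ⊕ a1)) ⊕ a2))
At a1=0, a2=0, a3=0: circuit gives 0, formula gives 0.
At a1=0, a2=0, a3=1: circuit gives 1, formula gives 1.
Agrees on all 8 inputs.

Yes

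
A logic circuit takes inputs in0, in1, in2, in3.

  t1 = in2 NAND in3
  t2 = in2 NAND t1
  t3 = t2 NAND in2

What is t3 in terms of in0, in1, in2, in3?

(in2 NAND (in2 NAND in3)) NAND in2

t1 = in2 NAND in3
t2 = in2 NAND t1 = in2 NAND (in2 NAND in3)
t3 = t2 NAND in2 = (in2 NAND (in2 NAND in3)) NAND in2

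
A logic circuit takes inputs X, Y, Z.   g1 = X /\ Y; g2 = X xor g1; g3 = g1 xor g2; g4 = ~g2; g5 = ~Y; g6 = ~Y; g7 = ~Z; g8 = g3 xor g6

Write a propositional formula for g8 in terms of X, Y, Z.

g1 = X /\ Y
g2 = X xor g1 = X xor (X /\ Y)
g3 = g1 xor g2 = (X /\ Y) xor (X xor (X /\ Y))
g6 = ~Y
g8 = g3 xor g6 = ((X /\ Y) xor (X xor (X /\ Y))) xor ~Y

((X /\ Y) xor (X xor (X /\ Y))) xor ~Y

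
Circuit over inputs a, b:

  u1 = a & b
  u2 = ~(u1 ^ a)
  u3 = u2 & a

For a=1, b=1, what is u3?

u1 = 1 & 1 = 1
u2 = ~(1 ^ 1) = 1
u3 = 1 & 1 = 1

1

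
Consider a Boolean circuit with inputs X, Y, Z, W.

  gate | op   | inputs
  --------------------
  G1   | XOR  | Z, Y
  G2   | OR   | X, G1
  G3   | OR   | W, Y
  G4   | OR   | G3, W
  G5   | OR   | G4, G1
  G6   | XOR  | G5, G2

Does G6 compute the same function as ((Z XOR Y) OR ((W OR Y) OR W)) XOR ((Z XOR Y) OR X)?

G1 = Z XOR Y
G2 = X OR G1 = X OR (Z XOR Y)
G3 = W OR Y
G4 = G3 OR W = (W OR Y) OR W
G5 = G4 OR G1 = ((W OR Y) OR W) OR (Z XOR Y)
G6 = G5 XOR G2 = (((W OR Y) OR W) OR (Z XOR Y)) XOR (X OR (Z XOR Y))
At X=0, Y=0, Z=0, W=0: circuit gives 0, formula gives 0.
At X=0, Y=0, Z=0, W=1: circuit gives 1, formula gives 1.
Agrees on all 16 inputs.

Yes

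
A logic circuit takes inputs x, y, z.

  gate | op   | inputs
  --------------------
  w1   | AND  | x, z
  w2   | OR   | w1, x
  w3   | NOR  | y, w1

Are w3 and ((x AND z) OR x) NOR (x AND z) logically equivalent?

No

w1 = x AND z
w3 = y NOR w1 = y NOR (x AND z)
At x=0, y=1, z=0: circuit gives 0, formula gives 1.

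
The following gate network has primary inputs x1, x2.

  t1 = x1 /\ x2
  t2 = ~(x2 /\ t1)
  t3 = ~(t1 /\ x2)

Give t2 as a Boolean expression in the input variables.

~(x2 /\ (x1 /\ x2))

t1 = x1 /\ x2
t2 = ~(x2 /\ t1) = ~(x2 /\ (x1 /\ x2))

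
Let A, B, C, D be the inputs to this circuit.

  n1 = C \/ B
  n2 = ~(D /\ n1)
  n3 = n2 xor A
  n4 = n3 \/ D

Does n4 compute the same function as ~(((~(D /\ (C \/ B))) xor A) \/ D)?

No

n1 = C \/ B
n2 = ~(D /\ n1) = ~(D /\ (C \/ B))
n3 = n2 xor A = (~(D /\ (C \/ B))) xor A
n4 = n3 \/ D = ((~(D /\ (C \/ B))) xor A) \/ D
At A=0, B=0, C=0, D=0: circuit gives 1, formula gives 0.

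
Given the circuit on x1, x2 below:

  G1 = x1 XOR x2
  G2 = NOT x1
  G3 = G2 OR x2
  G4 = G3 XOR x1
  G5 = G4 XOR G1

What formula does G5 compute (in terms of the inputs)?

((NOT x1 OR x2) XOR x1) XOR (x1 XOR x2)

G1 = x1 XOR x2
G2 = NOT x1
G3 = G2 OR x2 = NOT x1 OR x2
G4 = G3 XOR x1 = (NOT x1 OR x2) XOR x1
G5 = G4 XOR G1 = ((NOT x1 OR x2) XOR x1) XOR (x1 XOR x2)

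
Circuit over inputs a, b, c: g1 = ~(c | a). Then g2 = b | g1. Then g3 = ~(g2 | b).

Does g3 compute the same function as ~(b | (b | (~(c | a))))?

Yes

g1 = ~(c | a)
g2 = b | g1 = b | (~(c | a))
g3 = ~(g2 | b) = ~((b | (~(c | a))) | b)
At a=0, b=0, c=0: circuit gives 0, formula gives 0.
At a=0, b=0, c=1: circuit gives 1, formula gives 1.
Agrees on all 8 inputs.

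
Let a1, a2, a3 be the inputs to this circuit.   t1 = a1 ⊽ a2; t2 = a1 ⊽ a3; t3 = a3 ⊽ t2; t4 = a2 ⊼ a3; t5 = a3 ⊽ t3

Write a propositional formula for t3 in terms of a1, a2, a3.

t2 = a1 ⊽ a3
t3 = a3 ⊽ t2 = a3 ⊽ (a1 ⊽ a3)

a3 ⊽ (a1 ⊽ a3)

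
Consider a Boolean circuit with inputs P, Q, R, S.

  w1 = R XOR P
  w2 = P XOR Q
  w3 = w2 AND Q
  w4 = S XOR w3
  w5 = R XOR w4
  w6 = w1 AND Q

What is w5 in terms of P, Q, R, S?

R XOR (S XOR ((P XOR Q) AND Q))

w2 = P XOR Q
w3 = w2 AND Q = (P XOR Q) AND Q
w4 = S XOR w3 = S XOR ((P XOR Q) AND Q)
w5 = R XOR w4 = R XOR (S XOR ((P XOR Q) AND Q))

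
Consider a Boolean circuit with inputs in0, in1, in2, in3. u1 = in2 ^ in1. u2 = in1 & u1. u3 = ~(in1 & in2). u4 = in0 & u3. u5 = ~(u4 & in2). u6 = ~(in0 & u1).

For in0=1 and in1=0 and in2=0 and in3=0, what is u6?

u1 = 0 ^ 0 = 0
u6 = ~(1 & 0) = 1

1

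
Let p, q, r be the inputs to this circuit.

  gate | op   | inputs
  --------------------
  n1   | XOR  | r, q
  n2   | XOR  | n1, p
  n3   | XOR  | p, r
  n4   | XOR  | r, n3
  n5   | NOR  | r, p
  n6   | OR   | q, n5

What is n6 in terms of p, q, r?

q OR (r NOR p)

n5 = r NOR p
n6 = q OR n5 = q OR (r NOR p)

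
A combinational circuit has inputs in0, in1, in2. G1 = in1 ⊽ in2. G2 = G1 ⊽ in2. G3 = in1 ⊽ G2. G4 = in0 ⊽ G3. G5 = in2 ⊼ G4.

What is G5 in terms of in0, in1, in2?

G1 = in1 ⊽ in2
G2 = G1 ⊽ in2 = (in1 ⊽ in2) ⊽ in2
G3 = in1 ⊽ G2 = in1 ⊽ ((in1 ⊽ in2) ⊽ in2)
G4 = in0 ⊽ G3 = in0 ⊽ (in1 ⊽ ((in1 ⊽ in2) ⊽ in2))
G5 = in2 ⊼ G4 = in2 ⊼ (in0 ⊽ (in1 ⊽ ((in1 ⊽ in2) ⊽ in2)))

in2 ⊼ (in0 ⊽ (in1 ⊽ ((in1 ⊽ in2) ⊽ in2)))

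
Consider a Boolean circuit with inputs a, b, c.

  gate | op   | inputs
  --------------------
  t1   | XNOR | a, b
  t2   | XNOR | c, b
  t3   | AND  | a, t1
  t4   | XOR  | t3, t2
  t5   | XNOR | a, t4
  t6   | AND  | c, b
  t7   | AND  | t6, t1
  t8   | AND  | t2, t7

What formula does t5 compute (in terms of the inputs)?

a XNOR ((a AND (a XNOR b)) XOR (c XNOR b))

t1 = a XNOR b
t2 = c XNOR b
t3 = a AND t1 = a AND (a XNOR b)
t4 = t3 XOR t2 = (a AND (a XNOR b)) XOR (c XNOR b)
t5 = a XNOR t4 = a XNOR ((a AND (a XNOR b)) XOR (c XNOR b))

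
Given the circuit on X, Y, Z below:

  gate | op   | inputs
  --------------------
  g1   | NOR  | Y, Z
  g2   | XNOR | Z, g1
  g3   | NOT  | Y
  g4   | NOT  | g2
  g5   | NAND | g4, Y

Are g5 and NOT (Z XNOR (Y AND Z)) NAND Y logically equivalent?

No

g1 = Y NOR Z
g2 = Z XNOR g1 = Z XNOR (Y NOR Z)
g4 = NOT g2 = NOT (Z XNOR (Y NOR Z))
g5 = g4 NAND Y = NOT (Z XNOR (Y NOR Z)) NAND Y
At X=0, Y=1, Z=1: circuit gives 0, formula gives 1.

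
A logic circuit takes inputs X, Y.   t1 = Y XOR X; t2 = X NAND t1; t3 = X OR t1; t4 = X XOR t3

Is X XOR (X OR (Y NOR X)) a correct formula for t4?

t1 = Y XOR X
t3 = X OR t1 = X OR (Y XOR X)
t4 = X XOR t3 = X XOR (X OR (Y XOR X))
At X=0, Y=0: circuit gives 0, formula gives 1.

No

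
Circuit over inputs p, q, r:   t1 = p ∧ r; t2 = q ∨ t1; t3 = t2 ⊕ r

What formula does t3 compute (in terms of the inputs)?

t1 = p ∧ r
t2 = q ∨ t1 = q ∨ (p ∧ r)
t3 = t2 ⊕ r = (q ∨ (p ∧ r)) ⊕ r

(q ∨ (p ∧ r)) ⊕ r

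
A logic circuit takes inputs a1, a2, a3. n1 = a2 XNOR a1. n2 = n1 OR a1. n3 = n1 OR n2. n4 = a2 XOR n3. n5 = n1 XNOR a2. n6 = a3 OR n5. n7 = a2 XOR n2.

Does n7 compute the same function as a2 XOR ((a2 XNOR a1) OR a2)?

No

n1 = a2 XNOR a1
n2 = n1 OR a1 = (a2 XNOR a1) OR a1
n7 = a2 XOR n2 = a2 XOR ((a2 XNOR a1) OR a1)
At a1=0, a2=1, a3=0: circuit gives 1, formula gives 0.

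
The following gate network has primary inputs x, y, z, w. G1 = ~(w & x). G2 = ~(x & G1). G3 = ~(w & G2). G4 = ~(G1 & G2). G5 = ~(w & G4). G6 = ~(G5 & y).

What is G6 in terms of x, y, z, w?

~((~(w & (~((~(w & x)) & (~(x & (~(w & x)))))))) & y)

G1 = ~(w & x)
G2 = ~(x & G1) = ~(x & (~(w & x)))
G4 = ~(G1 & G2) = ~((~(w & x)) & (~(x & (~(w & x)))))
G5 = ~(w & G4) = ~(w & (~((~(w & x)) & (~(x & (~(w & x)))))))
G6 = ~(G5 & y) = ~((~(w & (~((~(w & x)) & (~(x & (~(w & x)))))))) & y)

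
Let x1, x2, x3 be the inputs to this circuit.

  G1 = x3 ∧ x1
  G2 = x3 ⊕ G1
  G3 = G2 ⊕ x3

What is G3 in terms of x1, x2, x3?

(x3 ⊕ (x3 ∧ x1)) ⊕ x3

G1 = x3 ∧ x1
G2 = x3 ⊕ G1 = x3 ⊕ (x3 ∧ x1)
G3 = G2 ⊕ x3 = (x3 ⊕ (x3 ∧ x1)) ⊕ x3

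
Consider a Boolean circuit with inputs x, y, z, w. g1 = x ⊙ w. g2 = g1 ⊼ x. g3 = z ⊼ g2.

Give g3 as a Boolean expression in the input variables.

g1 = x ⊙ w
g2 = g1 ⊼ x = (x ⊙ w) ⊼ x
g3 = z ⊼ g2 = z ⊼ ((x ⊙ w) ⊼ x)

z ⊼ ((x ⊙ w) ⊼ x)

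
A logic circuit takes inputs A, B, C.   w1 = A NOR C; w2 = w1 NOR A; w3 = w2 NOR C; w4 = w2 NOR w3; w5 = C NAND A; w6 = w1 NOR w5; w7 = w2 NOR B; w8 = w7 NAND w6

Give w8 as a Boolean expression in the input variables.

w1 = A NOR C
w2 = w1 NOR A = (A NOR C) NOR A
w5 = C NAND A
w6 = w1 NOR w5 = (A NOR C) NOR (C NAND A)
w7 = w2 NOR B = ((A NOR C) NOR A) NOR B
w8 = w7 NAND w6 = (((A NOR C) NOR A) NOR B) NAND ((A NOR C) NOR (C NAND A))

(((A NOR C) NOR A) NOR B) NAND ((A NOR C) NOR (C NAND A))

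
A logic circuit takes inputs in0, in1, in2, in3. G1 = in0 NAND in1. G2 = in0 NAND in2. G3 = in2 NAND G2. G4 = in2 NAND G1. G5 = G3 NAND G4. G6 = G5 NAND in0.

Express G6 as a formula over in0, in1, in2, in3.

G1 = in0 NAND in1
G2 = in0 NAND in2
G3 = in2 NAND G2 = in2 NAND (in0 NAND in2)
G4 = in2 NAND G1 = in2 NAND (in0 NAND in1)
G5 = G3 NAND G4 = (in2 NAND (in0 NAND in2)) NAND (in2 NAND (in0 NAND in1))
G6 = G5 NAND in0 = ((in2 NAND (in0 NAND in2)) NAND (in2 NAND (in0 NAND in1))) NAND in0

((in2 NAND (in0 NAND in2)) NAND (in2 NAND (in0 NAND in1))) NAND in0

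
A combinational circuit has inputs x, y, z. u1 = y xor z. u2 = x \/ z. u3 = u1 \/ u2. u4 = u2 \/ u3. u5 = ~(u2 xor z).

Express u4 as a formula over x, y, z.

(x \/ z) \/ ((y xor z) \/ (x \/ z))

u1 = y xor z
u2 = x \/ z
u3 = u1 \/ u2 = (y xor z) \/ (x \/ z)
u4 = u2 \/ u3 = (x \/ z) \/ ((y xor z) \/ (x \/ z))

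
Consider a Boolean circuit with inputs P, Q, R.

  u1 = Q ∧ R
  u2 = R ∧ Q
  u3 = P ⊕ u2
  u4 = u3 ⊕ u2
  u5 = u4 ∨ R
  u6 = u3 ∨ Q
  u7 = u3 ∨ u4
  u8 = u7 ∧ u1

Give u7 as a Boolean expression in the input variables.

(P ⊕ (R ∧ Q)) ∨ ((P ⊕ (R ∧ Q)) ⊕ (R ∧ Q))

u2 = R ∧ Q
u3 = P ⊕ u2 = P ⊕ (R ∧ Q)
u4 = u3 ⊕ u2 = (P ⊕ (R ∧ Q)) ⊕ (R ∧ Q)
u7 = u3 ∨ u4 = (P ⊕ (R ∧ Q)) ∨ ((P ⊕ (R ∧ Q)) ⊕ (R ∧ Q))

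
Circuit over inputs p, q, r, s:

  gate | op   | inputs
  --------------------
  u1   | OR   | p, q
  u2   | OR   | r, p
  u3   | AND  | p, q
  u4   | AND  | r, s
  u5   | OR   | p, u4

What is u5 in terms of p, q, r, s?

p OR (r AND s)

u4 = r AND s
u5 = p OR u4 = p OR (r AND s)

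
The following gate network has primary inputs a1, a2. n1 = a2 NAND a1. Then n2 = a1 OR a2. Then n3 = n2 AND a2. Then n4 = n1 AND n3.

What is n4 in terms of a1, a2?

(a2 NAND a1) AND ((a1 OR a2) AND a2)

n1 = a2 NAND a1
n2 = a1 OR a2
n3 = n2 AND a2 = (a1 OR a2) AND a2
n4 = n1 AND n3 = (a2 NAND a1) AND ((a1 OR a2) AND a2)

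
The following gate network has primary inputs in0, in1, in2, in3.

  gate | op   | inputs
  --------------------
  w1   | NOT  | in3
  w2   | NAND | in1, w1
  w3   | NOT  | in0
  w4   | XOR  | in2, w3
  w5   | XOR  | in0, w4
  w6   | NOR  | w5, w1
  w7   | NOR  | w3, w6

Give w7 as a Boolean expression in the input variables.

NOT in0 NOR ((in0 XOR (in2 XOR NOT in0)) NOR NOT in3)

w1 = NOT in3
w3 = NOT in0
w4 = in2 XOR w3 = in2 XOR NOT in0
w5 = in0 XOR w4 = in0 XOR (in2 XOR NOT in0)
w6 = w5 NOR w1 = (in0 XOR (in2 XOR NOT in0)) NOR NOT in3
w7 = w3 NOR w6 = NOT in0 NOR ((in0 XOR (in2 XOR NOT in0)) NOR NOT in3)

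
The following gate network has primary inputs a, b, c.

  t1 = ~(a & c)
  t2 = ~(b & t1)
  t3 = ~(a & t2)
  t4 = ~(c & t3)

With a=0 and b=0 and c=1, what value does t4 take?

0

t1 = ~(0 & 1) = 1
t2 = ~(0 & 1) = 1
t3 = ~(0 & 1) = 1
t4 = ~(1 & 1) = 0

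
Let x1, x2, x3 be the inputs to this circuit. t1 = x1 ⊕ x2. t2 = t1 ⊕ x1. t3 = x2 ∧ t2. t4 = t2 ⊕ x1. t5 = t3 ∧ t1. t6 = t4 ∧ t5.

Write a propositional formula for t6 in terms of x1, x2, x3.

(((x1 ⊕ x2) ⊕ x1) ⊕ x1) ∧ ((x2 ∧ ((x1 ⊕ x2) ⊕ x1)) ∧ (x1 ⊕ x2))

t1 = x1 ⊕ x2
t2 = t1 ⊕ x1 = (x1 ⊕ x2) ⊕ x1
t3 = x2 ∧ t2 = x2 ∧ ((x1 ⊕ x2) ⊕ x1)
t4 = t2 ⊕ x1 = ((x1 ⊕ x2) ⊕ x1) ⊕ x1
t5 = t3 ∧ t1 = (x2 ∧ ((x1 ⊕ x2) ⊕ x1)) ∧ (x1 ⊕ x2)
t6 = t4 ∧ t5 = (((x1 ⊕ x2) ⊕ x1) ⊕ x1) ∧ ((x2 ∧ ((x1 ⊕ x2) ⊕ x1)) ∧ (x1 ⊕ x2))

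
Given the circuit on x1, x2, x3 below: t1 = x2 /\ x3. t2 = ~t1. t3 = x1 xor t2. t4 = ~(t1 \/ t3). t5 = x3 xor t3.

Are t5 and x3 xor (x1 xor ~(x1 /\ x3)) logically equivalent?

No

t1 = x2 /\ x3
t2 = ~t1 = ~(x2 /\ x3)
t3 = x1 xor t2 = x1 xor ~(x2 /\ x3)
t5 = x3 xor t3 = x3 xor (x1 xor ~(x2 /\ x3))
At x1=0, x2=1, x3=1: circuit gives 1, formula gives 0.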